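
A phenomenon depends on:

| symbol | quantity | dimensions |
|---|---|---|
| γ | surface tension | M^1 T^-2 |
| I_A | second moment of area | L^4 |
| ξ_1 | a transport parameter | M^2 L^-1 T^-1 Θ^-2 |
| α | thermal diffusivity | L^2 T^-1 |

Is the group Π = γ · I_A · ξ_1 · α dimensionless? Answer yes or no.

Sum the exponent of each base dimension across the product:
  M: [γ]_M + [I_A]_M + [ξ_1]_M + [α]_M = (1) + (0) + (2) + (0) = 3
  L: [γ]_L + [I_A]_L + [ξ_1]_L + [α]_L = (0) + (4) + (-1) + (2) = 5
  T: [γ]_T + [I_A]_T + [ξ_1]_T + [α]_T = (-2) + (0) + (-1) + (-1) = -4
  Θ: [γ]_Θ + [I_A]_Θ + [ξ_1]_Θ + [α]_Θ = (0) + (0) + (-2) + (0) = -2
Net dimensions [M³ L⁵ T⁻⁴ Θ⁻²] ≠ [1] — not dimensionless.

no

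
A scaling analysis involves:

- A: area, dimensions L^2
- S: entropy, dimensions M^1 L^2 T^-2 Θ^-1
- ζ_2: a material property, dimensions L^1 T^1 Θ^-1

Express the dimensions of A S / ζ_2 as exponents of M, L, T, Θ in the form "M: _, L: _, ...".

M: 1, L: 3, T: -3, Θ: 0

Collect each base-dimension exponent across the product:
  M: (0) + (1) − (0) = 1
  L: (2) + (2) − (1) = 3
  T: (0) + (-2) − (1) = -3
  Θ: (0) + (-1) − (-1) = 0
So the dimensions are [M L³ T⁻³].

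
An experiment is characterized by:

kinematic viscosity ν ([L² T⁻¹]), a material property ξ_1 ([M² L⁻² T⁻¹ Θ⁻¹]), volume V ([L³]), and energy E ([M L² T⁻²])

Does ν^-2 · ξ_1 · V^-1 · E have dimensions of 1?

Sum the exponent of each base dimension across the product:
  M: −2·[ν]_M + [ξ_1]_M − [V]_M + [E]_M = −2·(0) + (2) − (0) + (1) = 3
  L: −2·[ν]_L + [ξ_1]_L − [V]_L + [E]_L = −2·(2) + (-2) − (3) + (2) = -7
  T: −2·[ν]_T + [ξ_1]_T − [V]_T + [E]_T = −2·(-1) + (-1) − (0) + (-2) = -1
  Θ: −2·[ν]_Θ + [ξ_1]_Θ − [V]_Θ + [E]_Θ = −2·(0) + (-1) − (0) + (0) = -1
Net dimensions [M³ L⁻⁷ T⁻¹ Θ⁻¹] ≠ [1] — not dimensionless.

no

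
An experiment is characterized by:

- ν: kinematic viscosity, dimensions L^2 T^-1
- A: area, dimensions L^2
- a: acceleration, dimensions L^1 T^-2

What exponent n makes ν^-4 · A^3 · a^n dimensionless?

Balance the L exponent: (1)·n from a, plus −4·(2) + 3·(2) = -2 from the rest, must sum to zero.
n − 2 = 0, so n = 2.

2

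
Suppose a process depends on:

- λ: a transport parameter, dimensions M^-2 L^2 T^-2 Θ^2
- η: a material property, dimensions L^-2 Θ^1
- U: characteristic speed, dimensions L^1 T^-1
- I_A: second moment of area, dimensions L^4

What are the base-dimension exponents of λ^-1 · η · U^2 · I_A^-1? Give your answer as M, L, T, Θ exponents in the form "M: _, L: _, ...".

M: 2, L: -6, T: 0, Θ: -1

Collect each base-dimension exponent across the product:
  M: −(-2) + (0) + 2·(0) − (0) = 2
  L: −(2) + (-2) + 2·(1) − (4) = -6
  T: −(-2) + (0) + 2·(-1) − (0) = 0
  Θ: −(2) + (1) + 2·(0) − (0) = -1
So the dimensions are [M² L⁻⁶ Θ⁻¹].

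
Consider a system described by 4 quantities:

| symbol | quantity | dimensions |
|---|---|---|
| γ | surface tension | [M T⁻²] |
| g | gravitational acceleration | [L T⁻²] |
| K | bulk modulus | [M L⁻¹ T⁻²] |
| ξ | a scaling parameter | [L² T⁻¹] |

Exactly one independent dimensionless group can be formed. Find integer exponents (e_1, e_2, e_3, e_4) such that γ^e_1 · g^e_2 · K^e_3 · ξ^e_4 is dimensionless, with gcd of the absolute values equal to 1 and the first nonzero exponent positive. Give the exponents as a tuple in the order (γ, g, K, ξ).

M: e_1·(1) + e_2·(0) + e_3·(1) + e_4·(0) = 0
L: e_1·(0) + e_2·(1) + e_3·(-1) + e_4·(2) = 0
T: e_1·(-2) + e_2·(-2) + e_3·(-2) + e_4·(-1) = 0
Solving this homogeneous linear system for the smallest-integer solution (first nonzero entry positive) gives (3, 1, -3, -2).

(3, 1, -3, -2)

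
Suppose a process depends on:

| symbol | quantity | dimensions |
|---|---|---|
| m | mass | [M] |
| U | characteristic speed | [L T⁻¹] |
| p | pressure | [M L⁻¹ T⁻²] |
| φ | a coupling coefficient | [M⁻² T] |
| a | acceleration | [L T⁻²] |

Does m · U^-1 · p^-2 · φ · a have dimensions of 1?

no

Sum the exponent of each base dimension across the product:
  M: [m]_M − [U]_M − 2·[p]_M + [φ]_M + [a]_M = (1) − (0) − 2·(1) + (-2) + (0) = -3
  L: [m]_L − [U]_L − 2·[p]_L + [φ]_L + [a]_L = (0) − (1) − 2·(-1) + (0) + (1) = 2
  T: [m]_T − [U]_T − 2·[p]_T + [φ]_T + [a]_T = (0) − (-1) − 2·(-2) + (1) + (-2) = 4
Net dimensions [M⁻³ L² T⁴] ≠ [1] — not dimensionless.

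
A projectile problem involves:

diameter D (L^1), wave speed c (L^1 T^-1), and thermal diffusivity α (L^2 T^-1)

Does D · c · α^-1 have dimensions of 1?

yes

Sum the exponent of each base dimension across the product:
  M: [D]_M + [c]_M − [α]_M = (0) + (0) − (0) = 0
  L: [D]_L + [c]_L − [α]_L = (1) + (1) − (2) = 0
  T: [D]_T + [c]_T − [α]_T = (0) + (-1) − (-1) = 0
All base exponents vanish — dimensionless.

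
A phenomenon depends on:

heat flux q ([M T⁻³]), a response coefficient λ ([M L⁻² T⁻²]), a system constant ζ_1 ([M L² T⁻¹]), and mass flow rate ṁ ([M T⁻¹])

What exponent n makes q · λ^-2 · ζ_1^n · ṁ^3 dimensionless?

Balance the M exponent: (1)·n from ζ_1, plus (1) − 2·(1) + 3·(1) = 2 from the rest, must sum to zero.
n + 2 = 0, so n = -2.

-2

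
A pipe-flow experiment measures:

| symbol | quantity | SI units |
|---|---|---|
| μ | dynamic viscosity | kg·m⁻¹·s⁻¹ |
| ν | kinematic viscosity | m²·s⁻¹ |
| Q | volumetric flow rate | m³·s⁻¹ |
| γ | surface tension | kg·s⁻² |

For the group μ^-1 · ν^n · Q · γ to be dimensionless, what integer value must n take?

Balance the L exponent: (2)·n from ν, plus −(-1) + (3) + (0) = 4 from the rest, must sum to zero.
2n + 4 = 0, so n = -2.

-2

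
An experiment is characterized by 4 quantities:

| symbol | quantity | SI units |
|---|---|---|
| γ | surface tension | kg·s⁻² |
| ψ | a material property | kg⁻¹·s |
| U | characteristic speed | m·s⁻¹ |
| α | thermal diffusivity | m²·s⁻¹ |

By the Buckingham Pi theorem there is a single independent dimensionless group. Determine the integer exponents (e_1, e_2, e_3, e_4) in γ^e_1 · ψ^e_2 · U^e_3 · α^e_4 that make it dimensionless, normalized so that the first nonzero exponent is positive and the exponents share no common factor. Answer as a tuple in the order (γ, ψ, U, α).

M: e_1·(1) + e_2·(-1) + e_3·(0) + e_4·(0) = 0
L: e_1·(0) + e_2·(0) + e_3·(1) + e_4·(2) = 0
T: e_1·(-2) + e_2·(1) + e_3·(-1) + e_4·(-1) = 0
Solving this homogeneous linear system for the smallest-integer solution (first nonzero entry positive) gives (1, 1, -2, 1).

(1, 1, -2, 1)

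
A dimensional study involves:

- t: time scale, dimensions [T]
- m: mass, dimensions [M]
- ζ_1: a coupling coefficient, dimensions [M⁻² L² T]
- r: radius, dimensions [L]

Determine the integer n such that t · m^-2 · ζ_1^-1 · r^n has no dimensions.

Balance the L exponent: (1)·n from r, plus (0) − 2·(0) − (2) = -2 from the rest, must sum to zero.
n − 2 = 0, so n = 2.

2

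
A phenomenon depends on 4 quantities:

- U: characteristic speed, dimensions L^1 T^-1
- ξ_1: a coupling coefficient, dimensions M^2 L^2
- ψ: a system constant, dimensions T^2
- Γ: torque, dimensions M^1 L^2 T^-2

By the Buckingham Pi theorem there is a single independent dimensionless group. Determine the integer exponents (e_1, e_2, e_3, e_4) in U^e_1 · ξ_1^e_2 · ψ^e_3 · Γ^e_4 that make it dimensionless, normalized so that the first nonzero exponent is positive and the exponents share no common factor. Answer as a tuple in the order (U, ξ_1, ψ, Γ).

(2, 1, -1, -2)

M: e_1·(0) + e_2·(2) + e_3·(0) + e_4·(1) = 0
L: e_1·(1) + e_2·(2) + e_3·(0) + e_4·(2) = 0
T: e_1·(-1) + e_2·(0) + e_3·(2) + e_4·(-2) = 0
Solving this homogeneous linear system for the smallest-integer solution (first nonzero entry positive) gives (2, 1, -1, -2).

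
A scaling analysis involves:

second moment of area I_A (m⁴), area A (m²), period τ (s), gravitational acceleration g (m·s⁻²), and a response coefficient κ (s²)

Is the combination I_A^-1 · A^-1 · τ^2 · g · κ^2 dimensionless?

no

Sum the exponent of each base dimension across the product:
  L: −[I_A]_L − [A]_L + 2·[τ]_L + [g]_L + 2·[κ]_L = −(4) − (2) + 2·(0) + (1) + 2·(0) = -5
  T: −[I_A]_T − [A]_T + 2·[τ]_T + [g]_T + 2·[κ]_T = −(0) − (0) + 2·(1) + (-2) + 2·(2) = 4
Net dimensions [L⁻⁵ T⁴] ≠ [1] — not dimensionless.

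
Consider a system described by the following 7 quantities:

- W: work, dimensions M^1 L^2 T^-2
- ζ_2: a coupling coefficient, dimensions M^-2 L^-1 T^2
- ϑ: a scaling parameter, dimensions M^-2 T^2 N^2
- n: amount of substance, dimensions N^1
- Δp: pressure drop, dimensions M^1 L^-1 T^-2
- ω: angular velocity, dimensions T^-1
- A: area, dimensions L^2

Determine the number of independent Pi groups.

There are 7 variables and 4 base dimensions (M, L, T, N).
The dimension matrix has rank 4.
Independent dimensionless groups: 7 − 4 = 3.

3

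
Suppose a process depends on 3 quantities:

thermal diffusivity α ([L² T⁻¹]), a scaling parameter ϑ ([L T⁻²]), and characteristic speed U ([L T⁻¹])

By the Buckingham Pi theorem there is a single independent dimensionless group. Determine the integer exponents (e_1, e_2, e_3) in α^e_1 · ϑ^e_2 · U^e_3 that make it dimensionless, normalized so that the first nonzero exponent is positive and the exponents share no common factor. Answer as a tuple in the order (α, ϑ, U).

L: e_1·(2) + e_2·(1) + e_3·(1) = 0
T: e_1·(-1) + e_2·(-2) + e_3·(-1) = 0
Solving this homogeneous linear system for the smallest-integer solution (first nonzero entry positive) gives (1, 1, -3).

(1, 1, -3)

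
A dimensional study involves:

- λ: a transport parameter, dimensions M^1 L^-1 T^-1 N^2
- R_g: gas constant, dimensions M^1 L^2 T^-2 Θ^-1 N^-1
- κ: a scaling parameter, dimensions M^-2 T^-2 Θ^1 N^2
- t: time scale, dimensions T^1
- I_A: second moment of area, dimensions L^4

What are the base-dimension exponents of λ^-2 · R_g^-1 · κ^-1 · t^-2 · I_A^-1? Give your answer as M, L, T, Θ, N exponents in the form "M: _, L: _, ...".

M: -1, L: -4, T: 4, Θ: 0, N: -5

Collect each base-dimension exponent across the product:
  M: −2·(1) − (1) − (-2) − 2·(0) − (0) = -1
  L: −2·(-1) − (2) − (0) − 2·(0) − (4) = -4
  T: −2·(-1) − (-2) − (-2) − 2·(1) − (0) = 4
  Θ: −2·(0) − (-1) − (1) − 2·(0) − (0) = 0
  N: −2·(2) − (-1) − (2) − 2·(0) − (0) = -5
So the dimensions are [M⁻¹ L⁻⁴ T⁴ N⁻⁵].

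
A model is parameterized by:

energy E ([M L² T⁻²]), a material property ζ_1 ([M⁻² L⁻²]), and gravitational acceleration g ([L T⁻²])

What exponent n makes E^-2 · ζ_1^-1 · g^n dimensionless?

2

Balance the L exponent: (1)·n from g, plus −2·(2) − (-2) = -2 from the rest, must sum to zero.
n − 2 = 0, so n = 2.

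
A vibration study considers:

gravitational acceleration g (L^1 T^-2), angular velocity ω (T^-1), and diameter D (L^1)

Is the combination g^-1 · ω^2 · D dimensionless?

yes

Sum the exponent of each base dimension across the product:
  L: −[g]_L + 2·[ω]_L + [D]_L = −(1) + 2·(0) + (1) = 0
  T: −[g]_T + 2·[ω]_T + [D]_T = −(-2) + 2·(-1) + (0) = 0
All base exponents vanish — dimensionless.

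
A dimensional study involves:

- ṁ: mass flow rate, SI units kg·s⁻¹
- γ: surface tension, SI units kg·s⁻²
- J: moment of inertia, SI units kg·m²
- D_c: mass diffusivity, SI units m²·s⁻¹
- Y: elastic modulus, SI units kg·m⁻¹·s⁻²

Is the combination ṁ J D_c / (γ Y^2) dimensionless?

no

Sum the exponent of each base dimension across the product:
  M: [ṁ]_M − [γ]_M + [J]_M + [D_c]_M − 2·[Y]_M = (1) − (1) + (1) + (0) − 2·(1) = -1
  L: [ṁ]_L − [γ]_L + [J]_L + [D_c]_L − 2·[Y]_L = (0) − (0) + (2) + (2) − 2·(-1) = 6
  T: [ṁ]_T − [γ]_T + [J]_T + [D_c]_T − 2·[Y]_T = (-1) − (-2) + (0) + (-1) − 2·(-2) = 4
Net dimensions [M⁻¹ L⁶ T⁴] ≠ [1] — not dimensionless.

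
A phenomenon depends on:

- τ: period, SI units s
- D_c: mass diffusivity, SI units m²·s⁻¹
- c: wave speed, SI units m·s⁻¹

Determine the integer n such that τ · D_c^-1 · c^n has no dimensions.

2

Balance the L exponent: (1)·n from c, plus (0) − (2) = -2 from the rest, must sum to zero.
n − 2 = 0, so n = 2.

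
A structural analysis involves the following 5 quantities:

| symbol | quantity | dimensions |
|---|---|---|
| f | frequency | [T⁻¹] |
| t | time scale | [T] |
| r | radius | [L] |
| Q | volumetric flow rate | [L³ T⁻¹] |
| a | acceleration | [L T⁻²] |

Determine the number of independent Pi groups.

There are 5 variables and 2 base dimensions (L, T).
The dimension matrix has rank 2.
Independent dimensionless groups: 5 − 2 = 3.

3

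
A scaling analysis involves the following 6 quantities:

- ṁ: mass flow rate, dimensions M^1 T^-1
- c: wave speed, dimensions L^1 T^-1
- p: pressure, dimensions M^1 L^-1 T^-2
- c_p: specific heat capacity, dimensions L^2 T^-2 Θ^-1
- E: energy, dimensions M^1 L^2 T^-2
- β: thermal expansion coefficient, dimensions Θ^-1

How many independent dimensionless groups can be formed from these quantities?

There are 6 variables and 4 base dimensions (M, L, T, Θ).
The dimension matrix has rank 4.
Independent dimensionless groups: 6 − 4 = 2.

2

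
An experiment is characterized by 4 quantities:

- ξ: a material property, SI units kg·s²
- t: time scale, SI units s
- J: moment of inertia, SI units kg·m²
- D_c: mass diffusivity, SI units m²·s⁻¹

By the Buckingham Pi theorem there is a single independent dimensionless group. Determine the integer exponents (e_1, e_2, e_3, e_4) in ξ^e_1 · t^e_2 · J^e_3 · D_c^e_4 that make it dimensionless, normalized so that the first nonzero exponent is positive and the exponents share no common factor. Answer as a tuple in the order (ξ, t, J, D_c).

M: e_1·(1) + e_2·(0) + e_3·(1) + e_4·(0) = 0
L: e_1·(0) + e_2·(0) + e_3·(2) + e_4·(2) = 0
T: e_1·(2) + e_2·(1) + e_3·(0) + e_4·(-1) = 0
Solving this homogeneous linear system for the smallest-integer solution (first nonzero entry positive) gives (1, -1, -1, 1).

(1, -1, -1, 1)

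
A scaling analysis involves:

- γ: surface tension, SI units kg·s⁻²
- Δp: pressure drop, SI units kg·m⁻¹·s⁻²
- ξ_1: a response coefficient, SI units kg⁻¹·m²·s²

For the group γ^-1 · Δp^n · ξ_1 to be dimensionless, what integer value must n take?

2

Balance the M exponent: (1)·n from Δp, plus −(1) + (-1) = -2 from the rest, must sum to zero.
n − 2 = 0, so n = 2.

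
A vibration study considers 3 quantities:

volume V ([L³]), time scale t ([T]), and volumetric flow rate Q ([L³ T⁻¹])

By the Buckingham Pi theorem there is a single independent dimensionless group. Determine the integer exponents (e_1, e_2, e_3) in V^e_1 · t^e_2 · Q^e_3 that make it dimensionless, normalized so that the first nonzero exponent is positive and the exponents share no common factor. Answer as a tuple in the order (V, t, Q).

(1, -1, -1)

L: e_1·(3) + e_2·(0) + e_3·(3) = 0
T: e_1·(0) + e_2·(1) + e_3·(-1) = 0
Solving this homogeneous linear system for the smallest-integer solution (first nonzero entry positive) gives (1, -1, -1).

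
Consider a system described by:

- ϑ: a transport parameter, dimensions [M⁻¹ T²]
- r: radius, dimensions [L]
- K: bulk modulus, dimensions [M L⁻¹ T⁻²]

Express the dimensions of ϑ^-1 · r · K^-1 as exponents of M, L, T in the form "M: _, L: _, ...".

M: 0, L: 2, T: 0

Collect each base-dimension exponent across the product:
  M: −(-1) + (0) − (1) = 0
  L: −(0) + (1) − (-1) = 2
  T: −(2) + (0) − (-2) = 0
So the dimensions are [L²].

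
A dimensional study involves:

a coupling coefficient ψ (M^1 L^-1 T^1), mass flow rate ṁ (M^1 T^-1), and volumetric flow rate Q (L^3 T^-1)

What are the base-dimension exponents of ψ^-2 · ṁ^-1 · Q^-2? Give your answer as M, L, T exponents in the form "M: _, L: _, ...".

M: -3, L: -4, T: 1

Collect each base-dimension exponent across the product:
  M: −2·(1) − (1) − 2·(0) = -3
  L: −2·(-1) − (0) − 2·(3) = -4
  T: −2·(1) − (-1) − 2·(-1) = 1
So the dimensions are [M⁻³ L⁻⁴ T].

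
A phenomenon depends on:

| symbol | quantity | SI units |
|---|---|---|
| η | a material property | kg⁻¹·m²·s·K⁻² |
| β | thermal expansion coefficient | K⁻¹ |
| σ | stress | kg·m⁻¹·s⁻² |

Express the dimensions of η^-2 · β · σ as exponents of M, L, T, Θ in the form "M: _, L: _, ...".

M: 3, L: -5, T: -4, Θ: 3

Collect each base-dimension exponent across the product:
  M: −2·(-1) + (0) + (1) = 3
  L: −2·(2) + (0) + (-1) = -5
  T: −2·(1) + (0) + (-2) = -4
  Θ: −2·(-2) + (-1) + (0) = 3
So the dimensions are [M³ L⁻⁵ T⁻⁴ Θ³].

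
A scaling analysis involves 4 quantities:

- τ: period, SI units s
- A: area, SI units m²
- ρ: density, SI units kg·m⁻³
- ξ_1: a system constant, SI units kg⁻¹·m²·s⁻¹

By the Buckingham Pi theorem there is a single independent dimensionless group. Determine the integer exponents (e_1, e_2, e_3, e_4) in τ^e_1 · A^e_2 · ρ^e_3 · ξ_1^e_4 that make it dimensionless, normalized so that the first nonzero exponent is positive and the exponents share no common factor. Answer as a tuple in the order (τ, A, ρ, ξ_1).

M: e_1·(0) + e_2·(0) + e_3·(1) + e_4·(-1) = 0
L: e_1·(0) + e_2·(2) + e_3·(-3) + e_4·(2) = 0
T: e_1·(1) + e_2·(0) + e_3·(0) + e_4·(-1) = 0
Solving this homogeneous linear system for the smallest-integer solution (first nonzero entry positive) gives (2, 1, 2, 2).

(2, 1, 2, 2)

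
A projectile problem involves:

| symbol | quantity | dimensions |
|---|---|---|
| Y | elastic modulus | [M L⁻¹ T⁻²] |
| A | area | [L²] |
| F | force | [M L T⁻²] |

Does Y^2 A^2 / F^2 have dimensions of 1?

Sum the exponent of each base dimension across the product:
  M: 2·[Y]_M + 2·[A]_M − 2·[F]_M = 2·(1) + 2·(0) − 2·(1) = 0
  L: 2·[Y]_L + 2·[A]_L − 2·[F]_L = 2·(-1) + 2·(2) − 2·(1) = 0
  T: 2·[Y]_T + 2·[A]_T − 2·[F]_T = 2·(-2) + 2·(0) − 2·(-2) = 0
All base exponents vanish — dimensionless.

yes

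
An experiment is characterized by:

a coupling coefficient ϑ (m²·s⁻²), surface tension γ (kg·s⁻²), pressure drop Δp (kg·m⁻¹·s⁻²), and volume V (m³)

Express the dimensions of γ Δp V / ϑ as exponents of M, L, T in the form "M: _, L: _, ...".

M: 2, L: 0, T: -2

Collect each base-dimension exponent across the product:
  M: −(0) + (1) + (1) + (0) = 2
  L: −(2) + (0) + (-1) + (3) = 0
  T: −(-2) + (-2) + (-2) + (0) = -2
So the dimensions are [M² T⁻²].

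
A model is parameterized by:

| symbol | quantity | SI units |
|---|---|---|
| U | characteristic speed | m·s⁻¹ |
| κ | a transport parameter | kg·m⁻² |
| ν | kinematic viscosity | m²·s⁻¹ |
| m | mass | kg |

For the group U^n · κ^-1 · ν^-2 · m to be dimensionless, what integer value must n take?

Balance the L exponent: (1)·n from U, plus −(-2) − 2·(2) + (0) = -2 from the rest, must sum to zero.
n − 2 = 0, so n = 2.

2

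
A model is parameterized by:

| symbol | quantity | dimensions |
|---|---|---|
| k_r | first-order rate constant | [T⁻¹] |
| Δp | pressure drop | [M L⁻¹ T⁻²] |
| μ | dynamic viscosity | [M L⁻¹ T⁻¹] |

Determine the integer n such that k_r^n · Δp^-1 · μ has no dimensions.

1

Balance the T exponent: (-1)·n from k_r, plus −(-2) + (-1) = 1 from the rest, must sum to zero.
−n + 1 = 0, so n = 1.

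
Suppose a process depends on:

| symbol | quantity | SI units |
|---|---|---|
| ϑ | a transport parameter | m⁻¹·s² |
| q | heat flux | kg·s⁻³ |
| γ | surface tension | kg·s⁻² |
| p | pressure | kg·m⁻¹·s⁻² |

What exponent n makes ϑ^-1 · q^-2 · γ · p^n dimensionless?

Balance the M exponent: (1)·n from p, plus −(0) − 2·(1) + (1) = -1 from the rest, must sum to zero.
n − 1 = 0, so n = 1.

1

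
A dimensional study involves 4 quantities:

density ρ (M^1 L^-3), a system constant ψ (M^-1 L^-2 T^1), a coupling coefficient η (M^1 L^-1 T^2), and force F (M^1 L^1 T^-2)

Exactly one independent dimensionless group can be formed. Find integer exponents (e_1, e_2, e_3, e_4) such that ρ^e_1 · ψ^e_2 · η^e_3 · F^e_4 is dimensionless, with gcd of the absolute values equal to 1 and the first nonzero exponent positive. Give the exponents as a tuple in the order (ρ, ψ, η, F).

(1, -2, -1, -2)

M: e_1·(1) + e_2·(-1) + e_3·(1) + e_4·(1) = 0
L: e_1·(-3) + e_2·(-2) + e_3·(-1) + e_4·(1) = 0
T: e_1·(0) + e_2·(1) + e_3·(2) + e_4·(-2) = 0
Solving this homogeneous linear system for the smallest-integer solution (first nonzero entry positive) gives (1, -2, -1, -2).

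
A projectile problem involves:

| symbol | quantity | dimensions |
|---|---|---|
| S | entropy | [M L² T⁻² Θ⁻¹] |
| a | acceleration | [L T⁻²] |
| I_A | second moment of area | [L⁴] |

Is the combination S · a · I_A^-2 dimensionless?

no

Sum the exponent of each base dimension across the product:
  M: [S]_M + [a]_M − 2·[I_A]_M = (1) + (0) − 2·(0) = 1
  L: [S]_L + [a]_L − 2·[I_A]_L = (2) + (1) − 2·(4) = -5
  T: [S]_T + [a]_T − 2·[I_A]_T = (-2) + (-2) − 2·(0) = -4
  Θ: [S]_Θ + [a]_Θ − 2·[I_A]_Θ = (-1) + (0) − 2·(0) = -1
Net dimensions [M L⁻⁵ T⁻⁴ Θ⁻¹] ≠ [1] — not dimensionless.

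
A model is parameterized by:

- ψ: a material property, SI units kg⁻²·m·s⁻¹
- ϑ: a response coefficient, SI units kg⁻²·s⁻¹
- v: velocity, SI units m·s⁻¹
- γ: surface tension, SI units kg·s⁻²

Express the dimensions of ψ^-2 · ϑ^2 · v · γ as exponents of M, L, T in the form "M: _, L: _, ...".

M: 1, L: -1, T: -3

Collect each base-dimension exponent across the product:
  M: −2·(-2) + 2·(-2) + (0) + (1) = 1
  L: −2·(1) + 2·(0) + (1) + (0) = -1
  T: −2·(-1) + 2·(-1) + (-1) + (-2) = -3
So the dimensions are [M L⁻¹ T⁻³].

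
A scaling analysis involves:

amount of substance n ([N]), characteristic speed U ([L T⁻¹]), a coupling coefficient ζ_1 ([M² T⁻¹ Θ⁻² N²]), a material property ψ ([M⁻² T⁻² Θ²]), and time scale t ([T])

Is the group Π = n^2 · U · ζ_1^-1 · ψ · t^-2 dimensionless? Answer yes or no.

no

Sum the exponent of each base dimension across the product:
  M: 2·[n]_M + [U]_M − [ζ_1]_M + [ψ]_M − 2·[t]_M = 2·(0) + (0) − (2) + (-2) − 2·(0) = -4
  L: 2·[n]_L + [U]_L − [ζ_1]_L + [ψ]_L − 2·[t]_L = 2·(0) + (1) − (0) + (0) − 2·(0) = 1
  T: 2·[n]_T + [U]_T − [ζ_1]_T + [ψ]_T − 2·[t]_T = 2·(0) + (-1) − (-1) + (-2) − 2·(1) = -4
  Θ: 2·[n]_Θ + [U]_Θ − [ζ_1]_Θ + [ψ]_Θ − 2·[t]_Θ = 2·(0) + (0) − (-2) + (2) − 2·(0) = 4
  N: 2·[n]_N + [U]_N − [ζ_1]_N + [ψ]_N − 2·[t]_N = 2·(1) + (0) − (2) + (0) − 2·(0) = 0
Net dimensions [M⁻⁴ L T⁻⁴ Θ⁴] ≠ [1] — not dimensionless.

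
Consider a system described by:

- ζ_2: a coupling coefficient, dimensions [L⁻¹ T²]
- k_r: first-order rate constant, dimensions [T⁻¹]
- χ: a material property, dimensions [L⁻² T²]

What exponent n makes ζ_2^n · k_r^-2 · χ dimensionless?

-2

Balance the L exponent: (-1)·n from ζ_2, plus −2·(0) + (-2) = -2 from the rest, must sum to zero.
−n − 2 = 0, so n = -2.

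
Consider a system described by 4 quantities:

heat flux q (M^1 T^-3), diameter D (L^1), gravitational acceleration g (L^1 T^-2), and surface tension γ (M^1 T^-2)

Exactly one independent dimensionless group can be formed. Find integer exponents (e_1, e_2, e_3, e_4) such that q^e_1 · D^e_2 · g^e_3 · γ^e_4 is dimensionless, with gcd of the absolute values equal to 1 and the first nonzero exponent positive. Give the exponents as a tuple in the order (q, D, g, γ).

M: e_1·(1) + e_2·(0) + e_3·(0) + e_4·(1) = 0
L: e_1·(0) + e_2·(1) + e_3·(1) + e_4·(0) = 0
T: e_1·(-3) + e_2·(0) + e_3·(-2) + e_4·(-2) = 0
Solving this homogeneous linear system for the smallest-integer solution (first nonzero entry positive) gives (2, 1, -1, -2).

(2, 1, -1, -2)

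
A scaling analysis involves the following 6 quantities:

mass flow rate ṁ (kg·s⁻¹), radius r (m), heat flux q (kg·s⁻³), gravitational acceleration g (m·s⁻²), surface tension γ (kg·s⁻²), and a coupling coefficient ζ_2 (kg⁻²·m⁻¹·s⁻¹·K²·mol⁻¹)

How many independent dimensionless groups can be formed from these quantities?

There are 6 variables and 5 base dimensions (M, L, T, Θ, N).
The dimension matrix has rank 4 (less than 5: the dimension vectors are linearly dependent).
Independent dimensionless groups: 6 − 4 = 2.

2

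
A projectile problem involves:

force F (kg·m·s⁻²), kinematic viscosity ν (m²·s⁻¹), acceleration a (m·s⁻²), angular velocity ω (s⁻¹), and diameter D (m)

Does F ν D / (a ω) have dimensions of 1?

no

Sum the exponent of each base dimension across the product:
  M: [F]_M + [ν]_M − [a]_M − [ω]_M + [D]_M = (1) + (0) − (0) − (0) + (0) = 1
  L: [F]_L + [ν]_L − [a]_L − [ω]_L + [D]_L = (1) + (2) − (1) − (0) + (1) = 3
  T: [F]_T + [ν]_T − [a]_T − [ω]_T + [D]_T = (-2) + (-1) − (-2) − (-1) + (0) = 0
Net dimensions [M L³] ≠ [1] — not dimensionless.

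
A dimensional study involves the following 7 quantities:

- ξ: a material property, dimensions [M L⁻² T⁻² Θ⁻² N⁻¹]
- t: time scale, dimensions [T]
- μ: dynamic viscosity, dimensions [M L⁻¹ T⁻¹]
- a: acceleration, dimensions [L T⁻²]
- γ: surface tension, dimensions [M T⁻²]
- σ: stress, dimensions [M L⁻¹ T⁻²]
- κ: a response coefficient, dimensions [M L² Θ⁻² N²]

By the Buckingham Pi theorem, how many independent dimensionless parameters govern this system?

2

There are 7 variables and 5 base dimensions (M, L, T, Θ, N).
The dimension matrix has rank 5.
Independent dimensionless groups: 7 − 5 = 2.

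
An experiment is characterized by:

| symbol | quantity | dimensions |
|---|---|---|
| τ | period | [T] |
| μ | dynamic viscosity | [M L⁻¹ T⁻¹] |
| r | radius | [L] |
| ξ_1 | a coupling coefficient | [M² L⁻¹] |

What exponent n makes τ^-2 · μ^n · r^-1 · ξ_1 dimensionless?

Balance the M exponent: (1)·n from μ, plus −2·(0) − (0) + (2) = 2 from the rest, must sum to zero.
n + 2 = 0, so n = -2.

-2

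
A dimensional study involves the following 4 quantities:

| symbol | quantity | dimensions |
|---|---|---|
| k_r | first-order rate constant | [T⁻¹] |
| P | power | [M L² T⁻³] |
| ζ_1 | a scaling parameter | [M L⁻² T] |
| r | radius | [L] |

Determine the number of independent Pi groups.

There are 4 variables and 3 base dimensions (M, L, T).
The dimension matrix has rank 3.
Independent dimensionless groups: 4 − 3 = 1.

1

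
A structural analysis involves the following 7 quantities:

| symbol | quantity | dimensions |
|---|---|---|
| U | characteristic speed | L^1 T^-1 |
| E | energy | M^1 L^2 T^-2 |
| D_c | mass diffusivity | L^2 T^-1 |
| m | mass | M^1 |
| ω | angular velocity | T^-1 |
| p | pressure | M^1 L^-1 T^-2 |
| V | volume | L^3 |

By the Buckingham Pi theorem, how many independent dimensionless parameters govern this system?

4

There are 7 variables and 3 base dimensions (M, L, T).
The dimension matrix has rank 3.
Independent dimensionless groups: 7 − 3 = 4.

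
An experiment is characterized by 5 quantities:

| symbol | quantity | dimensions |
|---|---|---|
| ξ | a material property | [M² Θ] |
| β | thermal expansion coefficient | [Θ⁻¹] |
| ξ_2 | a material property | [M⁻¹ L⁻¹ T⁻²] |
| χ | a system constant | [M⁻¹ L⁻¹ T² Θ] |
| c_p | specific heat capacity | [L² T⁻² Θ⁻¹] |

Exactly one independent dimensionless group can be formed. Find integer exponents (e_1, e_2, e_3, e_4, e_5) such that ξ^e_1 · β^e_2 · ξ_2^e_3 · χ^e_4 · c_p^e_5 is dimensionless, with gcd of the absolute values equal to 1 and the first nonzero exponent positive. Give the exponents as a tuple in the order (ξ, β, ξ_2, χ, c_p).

(2, 3, 1, 3, 2)

M: e_1·(2) + e_2·(0) + e_3·(-1) + e_4·(-1) + e_5·(0) = 0
L: e_1·(0) + e_2·(0) + e_3·(-1) + e_4·(-1) + e_5·(2) = 0
T: e_1·(0) + e_2·(0) + e_3·(-2) + e_4·(2) + e_5·(-2) = 0
Θ: e_1·(1) + e_2·(-1) + e_3·(0) + e_4·(1) + e_5·(-1) = 0
Solving this homogeneous linear system for the smallest-integer solution (first nonzero entry positive) gives (2, 3, 1, 3, 2).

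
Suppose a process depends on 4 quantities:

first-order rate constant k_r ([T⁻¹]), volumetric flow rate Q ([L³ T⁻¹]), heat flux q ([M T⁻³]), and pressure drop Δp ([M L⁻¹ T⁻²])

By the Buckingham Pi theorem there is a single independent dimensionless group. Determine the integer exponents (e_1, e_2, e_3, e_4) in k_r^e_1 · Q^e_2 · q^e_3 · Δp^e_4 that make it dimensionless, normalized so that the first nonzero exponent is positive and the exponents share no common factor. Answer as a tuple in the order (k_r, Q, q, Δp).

(2, 1, -3, 3)

M: e_1·(0) + e_2·(0) + e_3·(1) + e_4·(1) = 0
L: e_1·(0) + e_2·(3) + e_3·(0) + e_4·(-1) = 0
T: e_1·(-1) + e_2·(-1) + e_3·(-3) + e_4·(-2) = 0
Solving this homogeneous linear system for the smallest-integer solution (first nonzero entry positive) gives (2, 1, -3, 3).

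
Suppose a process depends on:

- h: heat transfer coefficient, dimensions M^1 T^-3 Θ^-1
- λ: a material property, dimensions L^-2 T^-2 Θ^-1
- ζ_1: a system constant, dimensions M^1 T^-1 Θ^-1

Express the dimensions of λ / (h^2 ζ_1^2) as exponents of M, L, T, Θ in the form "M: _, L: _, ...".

Collect each base-dimension exponent across the product:
  M: −2·(1) + (0) − 2·(1) = -4
  L: −2·(0) + (-2) − 2·(0) = -2
  T: −2·(-3) + (-2) − 2·(-1) = 6
  Θ: −2·(-1) + (-1) − 2·(-1) = 3
So the dimensions are [M⁻⁴ L⁻² T⁶ Θ³].

M: -4, L: -2, T: 6, Θ: 3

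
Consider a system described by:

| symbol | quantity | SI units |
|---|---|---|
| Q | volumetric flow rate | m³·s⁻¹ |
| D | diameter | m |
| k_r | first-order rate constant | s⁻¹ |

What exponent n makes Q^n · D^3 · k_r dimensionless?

-1

Balance the L exponent: (3)·n from Q, plus 3·(1) + (0) = 3 from the rest, must sum to zero.
3n + 3 = 0, so n = -1.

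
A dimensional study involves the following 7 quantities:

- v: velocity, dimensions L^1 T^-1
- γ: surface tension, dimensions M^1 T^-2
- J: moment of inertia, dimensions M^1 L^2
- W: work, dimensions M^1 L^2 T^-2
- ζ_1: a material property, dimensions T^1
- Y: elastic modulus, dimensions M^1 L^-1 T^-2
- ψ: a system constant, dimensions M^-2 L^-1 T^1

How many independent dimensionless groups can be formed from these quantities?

4

There are 7 variables and 3 base dimensions (M, L, T).
The dimension matrix has rank 3.
Independent dimensionless groups: 7 − 3 = 4.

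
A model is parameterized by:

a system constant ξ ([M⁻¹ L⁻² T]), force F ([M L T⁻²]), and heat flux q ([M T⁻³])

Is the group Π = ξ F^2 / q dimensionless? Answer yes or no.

Sum the exponent of each base dimension across the product:
  M: [ξ]_M + 2·[F]_M − [q]_M = (-1) + 2·(1) − (1) = 0
  L: [ξ]_L + 2·[F]_L − [q]_L = (-2) + 2·(1) − (0) = 0
  T: [ξ]_T + 2·[F]_T − [q]_T = (1) + 2·(-2) − (-3) = 0
All base exponents vanish — dimensionless.

yes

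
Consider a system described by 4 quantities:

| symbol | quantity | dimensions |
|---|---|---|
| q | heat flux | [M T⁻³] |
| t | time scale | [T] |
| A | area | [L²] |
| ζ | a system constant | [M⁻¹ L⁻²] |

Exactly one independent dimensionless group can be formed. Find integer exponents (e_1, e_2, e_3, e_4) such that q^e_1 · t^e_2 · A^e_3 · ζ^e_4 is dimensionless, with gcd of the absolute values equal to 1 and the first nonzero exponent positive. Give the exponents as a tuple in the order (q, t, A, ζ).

M: e_1·(1) + e_2·(0) + e_3·(0) + e_4·(-1) = 0
L: e_1·(0) + e_2·(0) + e_3·(2) + e_4·(-2) = 0
T: e_1·(-3) + e_2·(1) + e_3·(0) + e_4·(0) = 0
Solving this homogeneous linear system for the smallest-integer solution (first nonzero entry positive) gives (1, 3, 1, 1).

(1, 3, 1, 1)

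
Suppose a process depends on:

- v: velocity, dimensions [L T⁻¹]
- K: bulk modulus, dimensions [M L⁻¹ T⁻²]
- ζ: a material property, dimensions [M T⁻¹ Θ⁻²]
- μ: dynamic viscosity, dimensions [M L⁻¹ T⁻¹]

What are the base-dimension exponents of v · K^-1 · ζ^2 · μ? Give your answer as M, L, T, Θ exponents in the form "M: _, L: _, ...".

M: 2, L: 1, T: -2, Θ: -4

Collect each base-dimension exponent across the product:
  M: (0) − (1) + 2·(1) + (1) = 2
  L: (1) − (-1) + 2·(0) + (-1) = 1
  T: (-1) − (-2) + 2·(-1) + (-1) = -2
  Θ: (0) − (0) + 2·(-2) + (0) = -4
So the dimensions are [M² L T⁻² Θ⁻⁴].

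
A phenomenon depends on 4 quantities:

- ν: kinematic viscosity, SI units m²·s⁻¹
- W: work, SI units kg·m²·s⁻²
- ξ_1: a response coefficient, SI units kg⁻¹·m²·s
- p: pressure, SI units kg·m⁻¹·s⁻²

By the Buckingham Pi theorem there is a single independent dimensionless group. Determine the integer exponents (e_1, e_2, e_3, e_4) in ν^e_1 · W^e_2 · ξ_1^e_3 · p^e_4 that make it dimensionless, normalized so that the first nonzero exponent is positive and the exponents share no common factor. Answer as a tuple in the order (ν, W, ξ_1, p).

M: e_1·(0) + e_2·(1) + e_3·(-1) + e_4·(1) = 0
L: e_1·(2) + e_2·(2) + e_3·(2) + e_4·(-1) = 0
T: e_1·(-1) + e_2·(-2) + e_3·(1) + e_4·(-2) = 0
Solving this homogeneous linear system for the smallest-integer solution (first nonzero entry positive) gives (3, -1, -3, -2).

(3, -1, -3, -2)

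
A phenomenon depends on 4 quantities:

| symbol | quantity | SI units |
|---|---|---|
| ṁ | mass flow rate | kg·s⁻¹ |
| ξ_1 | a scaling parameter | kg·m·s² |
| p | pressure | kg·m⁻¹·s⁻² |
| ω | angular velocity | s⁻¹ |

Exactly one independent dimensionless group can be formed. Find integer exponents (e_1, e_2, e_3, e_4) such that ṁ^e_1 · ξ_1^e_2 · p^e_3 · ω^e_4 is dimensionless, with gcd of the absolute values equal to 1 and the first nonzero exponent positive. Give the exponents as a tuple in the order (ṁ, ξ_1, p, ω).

(2, -1, -1, -2)

M: e_1·(1) + e_2·(1) + e_3·(1) + e_4·(0) = 0
L: e_1·(0) + e_2·(1) + e_3·(-1) + e_4·(0) = 0
T: e_1·(-1) + e_2·(2) + e_3·(-2) + e_4·(-1) = 0
Solving this homogeneous linear system for the smallest-integer solution (first nonzero entry positive) gives (2, -1, -1, -2).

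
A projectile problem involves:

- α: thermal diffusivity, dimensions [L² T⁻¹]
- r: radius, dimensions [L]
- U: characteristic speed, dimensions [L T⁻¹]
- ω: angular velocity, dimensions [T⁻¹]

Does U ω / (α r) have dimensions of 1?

no

Sum the exponent of each base dimension across the product:
  L: −[α]_L − [r]_L + [U]_L + [ω]_L = −(2) − (1) + (1) + (0) = -2
  T: −[α]_T − [r]_T + [U]_T + [ω]_T = −(-1) − (0) + (-1) + (-1) = -1
Net dimensions [L⁻² T⁻¹] ≠ [1] — not dimensionless.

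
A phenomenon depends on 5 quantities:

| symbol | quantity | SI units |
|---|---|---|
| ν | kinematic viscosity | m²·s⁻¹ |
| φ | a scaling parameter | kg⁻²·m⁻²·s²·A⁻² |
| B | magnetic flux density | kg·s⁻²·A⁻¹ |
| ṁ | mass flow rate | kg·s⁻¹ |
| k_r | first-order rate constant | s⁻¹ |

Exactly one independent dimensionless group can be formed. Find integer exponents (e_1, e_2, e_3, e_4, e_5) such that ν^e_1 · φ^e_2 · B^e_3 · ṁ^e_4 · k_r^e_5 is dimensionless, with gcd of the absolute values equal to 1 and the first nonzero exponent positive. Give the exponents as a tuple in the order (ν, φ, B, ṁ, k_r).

(1, 1, -2, 4, 1)

M: e_1·(0) + e_2·(-2) + e_3·(1) + e_4·(1) + e_5·(0) = 0
L: e_1·(2) + e_2·(-2) + e_3·(0) + e_4·(0) + e_5·(0) = 0
T: e_1·(-1) + e_2·(2) + e_3·(-2) + e_4·(-1) + e_5·(-1) = 0
I: e_1·(0) + e_2·(-2) + e_3·(-1) + e_4·(0) + e_5·(0) = 0
Solving this homogeneous linear system for the smallest-integer solution (first nonzero entry positive) gives (1, 1, -2, 4, 1).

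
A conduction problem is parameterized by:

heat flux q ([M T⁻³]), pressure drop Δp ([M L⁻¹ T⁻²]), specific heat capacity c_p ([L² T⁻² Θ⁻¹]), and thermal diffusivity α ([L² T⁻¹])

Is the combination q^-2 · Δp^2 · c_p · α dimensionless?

no

Sum the exponent of each base dimension across the product:
  M: −2·[q]_M + 2·[Δp]_M + [c_p]_M + [α]_M = −2·(1) + 2·(1) + (0) + (0) = 0
  L: −2·[q]_L + 2·[Δp]_L + [c_p]_L + [α]_L = −2·(0) + 2·(-1) + (2) + (2) = 2
  T: −2·[q]_T + 2·[Δp]_T + [c_p]_T + [α]_T = −2·(-3) + 2·(-2) + (-2) + (-1) = -1
  Θ: −2·[q]_Θ + 2·[Δp]_Θ + [c_p]_Θ + [α]_Θ = −2·(0) + 2·(0) + (-1) + (0) = -1
Net dimensions [L² T⁻¹ Θ⁻¹] ≠ [1] — not dimensionless.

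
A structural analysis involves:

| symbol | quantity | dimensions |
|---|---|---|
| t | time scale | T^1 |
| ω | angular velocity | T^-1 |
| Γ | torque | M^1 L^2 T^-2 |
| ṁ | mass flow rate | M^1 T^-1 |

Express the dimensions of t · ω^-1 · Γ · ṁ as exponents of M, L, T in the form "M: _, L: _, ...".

Collect each base-dimension exponent across the product:
  M: (0) − (0) + (1) + (1) = 2
  L: (0) − (0) + (2) + (0) = 2
  T: (1) − (-1) + (-2) + (-1) = -1
So the dimensions are [M² L² T⁻¹].

M: 2, L: 2, T: -1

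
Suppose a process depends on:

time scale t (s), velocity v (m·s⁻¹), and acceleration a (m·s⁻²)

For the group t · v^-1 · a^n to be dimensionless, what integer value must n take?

Balance the L exponent: (1)·n from a, plus (0) − (1) = -1 from the rest, must sum to zero.
n − 1 = 0, so n = 1.

1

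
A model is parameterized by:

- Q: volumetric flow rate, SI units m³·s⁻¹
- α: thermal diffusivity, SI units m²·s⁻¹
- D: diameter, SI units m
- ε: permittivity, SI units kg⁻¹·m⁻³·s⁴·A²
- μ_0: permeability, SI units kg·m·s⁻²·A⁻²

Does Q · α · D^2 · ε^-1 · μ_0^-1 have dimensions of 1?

no

Sum the exponent of each base dimension across the product:
  M: [Q]_M + [α]_M + 2·[D]_M − [ε]_M − [μ_0]_M = (0) + (0) + 2·(0) − (-1) − (1) = 0
  L: [Q]_L + [α]_L + 2·[D]_L − [ε]_L − [μ_0]_L = (3) + (2) + 2·(1) − (-3) − (1) = 9
  T: [Q]_T + [α]_T + 2·[D]_T − [ε]_T − [μ_0]_T = (-1) + (-1) + 2·(0) − (4) − (-2) = -4
  I: [Q]_I + [α]_I + 2·[D]_I − [ε]_I − [μ_0]_I = (0) + (0) + 2·(0) − (2) − (-2) = 0
Net dimensions [L⁹ T⁻⁴] ≠ [1] — not dimensionless.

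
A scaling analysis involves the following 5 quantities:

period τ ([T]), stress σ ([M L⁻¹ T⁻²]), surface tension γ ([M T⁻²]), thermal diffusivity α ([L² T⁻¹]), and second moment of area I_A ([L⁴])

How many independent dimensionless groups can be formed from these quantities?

There are 5 variables and 3 base dimensions (M, L, T).
The dimension matrix has rank 3.
Independent dimensionless groups: 5 − 3 = 2.

2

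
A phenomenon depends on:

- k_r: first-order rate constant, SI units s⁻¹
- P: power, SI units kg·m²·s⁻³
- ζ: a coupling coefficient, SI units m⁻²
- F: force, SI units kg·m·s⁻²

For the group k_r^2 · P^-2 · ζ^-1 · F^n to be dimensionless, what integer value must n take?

Balance the M exponent: (1)·n from F, plus 2·(0) − 2·(1) − (0) = -2 from the rest, must sum to zero.
n − 2 = 0, so n = 2.

2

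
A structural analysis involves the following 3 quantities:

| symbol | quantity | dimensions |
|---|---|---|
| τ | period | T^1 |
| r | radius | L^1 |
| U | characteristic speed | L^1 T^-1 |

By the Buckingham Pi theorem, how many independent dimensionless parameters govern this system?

There are 3 variables and 2 base dimensions (L, T).
The dimension matrix has rank 2.
Independent dimensionless groups: 3 − 2 = 1.

1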